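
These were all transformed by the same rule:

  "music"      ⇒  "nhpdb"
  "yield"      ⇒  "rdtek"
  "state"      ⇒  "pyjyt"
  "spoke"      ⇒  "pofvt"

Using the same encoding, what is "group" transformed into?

m(12)→n(13) and u(20)→h(7) fit y≡9x+9 (mod 26); the inverse of 9 mod 26 is 3. This is an affine cipher: with a=0,…,z=25, each position x becomes (9x+9) mod 26.
On group: g(6)→9·6+9≡11=l; r(17)→9·17+9≡6=g; o(14)→9·14+9≡5=f; u(20)→9·20+9≡7=h; p(15)→9·15+9≡14=o (all mod 26).

lgfho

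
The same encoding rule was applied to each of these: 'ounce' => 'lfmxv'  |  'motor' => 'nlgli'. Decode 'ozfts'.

laugh

Each pair mirrors across the alphabet (o↔l, u↔f, n↔m): positions sum to 25. This is the alphabet-reversal cipher (Atbash): a becomes z, b becomes y, etc.
Undoing it on ozfts: o↔l, z↔a, f↔u, t↔g, s↔h.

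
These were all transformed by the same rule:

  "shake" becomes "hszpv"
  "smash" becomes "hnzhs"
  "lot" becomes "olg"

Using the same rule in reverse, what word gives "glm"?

ton

Each letter is replaced by its mirror in the alphabet: a↔z, b↔y, c↔x, and so on (the Atbash cipher).
Undoing it on glm: g↔t, l↔o, m↔n.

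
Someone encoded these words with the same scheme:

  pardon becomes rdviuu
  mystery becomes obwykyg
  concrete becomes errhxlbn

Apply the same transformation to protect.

Each letter shifts forward by (position + 2), i.e. 2, 3, 4, … — the shift grows by one for each successive letter.
Applying it to protect: p+2=r, r+3=u, o+4=s, t+5=y, e+6=k, c+7=j, t+8=b.

rusykjb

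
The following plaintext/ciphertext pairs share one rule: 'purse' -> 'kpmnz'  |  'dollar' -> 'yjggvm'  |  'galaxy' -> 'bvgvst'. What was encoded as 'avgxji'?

falcon

Every letter moves 21 places later in the alphabet, wrapping around z→a.
Reversing it on avgxji: a−21=f, v−21=a, g−21=l, x−21=c, j−21=o, i−21=n.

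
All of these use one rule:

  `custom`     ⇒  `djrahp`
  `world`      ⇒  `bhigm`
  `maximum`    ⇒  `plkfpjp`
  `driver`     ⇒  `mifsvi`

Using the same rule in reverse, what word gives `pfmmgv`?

middle

c(2)→d(3) and u(20)→j(9) fit y≡9x+11 (mod 26); the inverse of 9 mod 26 is 3. Treating letters as 0–25, the rule is x ↦ 9x + 11 (mod 26).
Reversing it on pfmmgv: p(15)→3·(15−11)≡12=m; f(5)→3·(5−11)≡8=i; m(12)→3·(12−11)≡3=d; m(12)→3·(12−11)≡3=d; g(6)→3·(6−11)≡11=l; v(21)→3·(21−11)≡4=e (all mod 26).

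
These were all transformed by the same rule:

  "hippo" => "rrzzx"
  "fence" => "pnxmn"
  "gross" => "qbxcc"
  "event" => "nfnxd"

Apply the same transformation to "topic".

dxzrm

The shift depends on letter class: consonant h→r is +10, but vowel i→r is +9. The rule splits by letter class: vowels +9, consonants +10.
For topic: t(cons)+10=d, o(vowel)+9=x, p(cons)+10=z, i(vowel)+9=r, c(cons)+10=m.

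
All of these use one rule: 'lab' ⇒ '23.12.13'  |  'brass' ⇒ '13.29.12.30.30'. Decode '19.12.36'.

hay

The number is (letter's place in the alphabet, a=1) + 11.
Reversing it on 19.12.36: 19→(19−11)÷1=8=h, 12→(12−11)÷1=1=a, 36→(36−11)÷1=25=y.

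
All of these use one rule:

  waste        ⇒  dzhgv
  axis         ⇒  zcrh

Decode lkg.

Each pair mirrors across the alphabet (w↔d, a↔z, s↔h): positions sum to 25. This is the alphabet-reversal cipher (Atbash): a becomes z, b becomes y, etc.
Undoing it on lkg: l↔o, k↔p, g↔t.

opt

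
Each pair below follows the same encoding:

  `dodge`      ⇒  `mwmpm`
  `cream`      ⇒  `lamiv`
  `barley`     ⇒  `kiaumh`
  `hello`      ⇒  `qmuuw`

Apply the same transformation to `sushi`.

bcbqq

The shift depends on letter class: consonant d→m is +9, but vowel o→w is +8. Two shifts are in play — +8 for a/e/i/o/u, +9 for every other letter.
On sushi: s(cons)+9=b, u(vowel)+8=c, s(cons)+9=b, h(cons)+9=q, i(vowel)+8=q.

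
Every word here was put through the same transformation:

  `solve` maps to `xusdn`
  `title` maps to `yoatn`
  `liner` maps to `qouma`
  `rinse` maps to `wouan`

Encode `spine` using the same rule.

Letter i (0-indexed) is shifted by i+5, so successive shifts are 5, 6, 7, ….
For spine: s+5=x, p+6=v, i+7=p, n+8=v, e+9=n.

xvpvn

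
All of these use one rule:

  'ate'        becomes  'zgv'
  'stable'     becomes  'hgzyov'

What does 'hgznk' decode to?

stamp

Each pair mirrors across the alphabet (a↔z, t↔g, e↔v): positions sum to 25. Letters are reflected about the middle of the alphabet (position → 25−position): Atbash.
Undoing it on hgznk: h↔s, g↔t, z↔a, n↔m, k↔p.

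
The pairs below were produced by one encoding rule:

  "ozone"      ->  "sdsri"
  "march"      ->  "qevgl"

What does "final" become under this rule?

jmrep

Compare letters: o→s is +4, z→d is +4, o→s is +4 — a constant shift. Every letter moves 4 places later in the alphabet, wrapping around z→a.
Applying it to final: f+4=j, i+4=m, n+4=r, a+4=e, l+4=p.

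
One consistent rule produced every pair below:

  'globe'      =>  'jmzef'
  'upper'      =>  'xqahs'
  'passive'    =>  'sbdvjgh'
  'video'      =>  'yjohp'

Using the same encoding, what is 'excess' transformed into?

Shifts by position in globe: pos 0: g→j (+3), pos 1: l→m (+1), pos 2: o→z (+11), pos 3: b→e (+3), pos 4: e→f (+1) — repeating every 3. A repeating key of period 3 is used — shifts +3, +1, +11 over and over.
Applying it to excess: e+3=h, x+1=y, c+11=n, e+3=h, s+1=t, s+11=d.

hynhtd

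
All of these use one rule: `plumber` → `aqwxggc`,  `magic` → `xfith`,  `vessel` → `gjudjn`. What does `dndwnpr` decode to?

sibling

Shifts by position in plumber: pos 0: p→a (+11), pos 1: l→q (+5), pos 2: u→w (+2), pos 3: m→x (+11), pos 4: b→g (+5), pos 5: e→g (+2) — repeating every 3. The shifts repeat in a cycle of length 3: positions 0,1,… shift by +11, +5, +2, then the pattern repeats.
Reversing it on dndwnpr: d−11=s, n−5=i, d−2=b, w−11=l, n−5=i, p−2=n, r−11=g.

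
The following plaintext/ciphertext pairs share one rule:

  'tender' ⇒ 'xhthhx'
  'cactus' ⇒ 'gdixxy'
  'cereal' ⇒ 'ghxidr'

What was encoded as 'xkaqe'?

thumb

Shifts by position in tender: pos 0: t→x (+4), pos 1: e→h (+3), pos 2: n→t (+6), pos 3: d→h (+4), pos 4: e→h (+3), pos 5: r→x (+6) — repeating every 3. It's a Vigenère-style cipher with numeric key [4,3,6]: position i shifts by key[i mod 3].
Decoding xkaqe: x−4=t, k−3=h, a−6=u, q−4=m, e−3=b.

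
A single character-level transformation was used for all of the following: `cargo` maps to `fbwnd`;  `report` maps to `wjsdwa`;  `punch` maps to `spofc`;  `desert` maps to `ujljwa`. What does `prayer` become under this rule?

swbxjw

c(2)→f(5) and a(0)→b(1) fit y≡15x+1 (mod 26); the inverse of 15 mod 26 is 7. Each letter's alphabet position (a=0..z=25) is mapped through 15·x+1 mod 26 — an affine cipher.
For prayer: p(15)→15·15+1≡18=s; r(17)→15·17+1≡22=w; a(0)→15·0+1≡1=b; y(24)→15·24+1≡23=x; e(4)→15·4+1≡9=j; r(17)→15·17+1≡22=w (all mod 26).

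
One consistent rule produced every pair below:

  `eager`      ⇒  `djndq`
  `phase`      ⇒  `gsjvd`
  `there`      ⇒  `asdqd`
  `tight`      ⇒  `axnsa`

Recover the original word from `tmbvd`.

close

Each letter's alphabet position (a=0..z=25) is mapped through 5·x+9 mod 26 — an affine cipher.
Undoing it on tmbvd: t(19)→21·(19−9)≡2=c; m(12)→21·(12−9)≡11=l; b(1)→21·(1−9)≡14=o; v(21)→21·(21−9)≡18=s; d(3)→21·(3−9)≡4=e (all mod 26).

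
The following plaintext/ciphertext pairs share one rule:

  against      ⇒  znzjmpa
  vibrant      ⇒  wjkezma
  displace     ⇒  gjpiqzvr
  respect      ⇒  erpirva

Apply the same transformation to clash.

vqzpy

This is an affine cipher: with a=0,…,z=25, each position x becomes (11x+25) mod 26.
On clash: c(2)→11·2+25≡21=v; l(11)→11·11+25≡16=q; a(0)→11·0+25≡25=z; s(18)→11·18+25≡15=p; h(7)→11·7+25≡24=y (all mod 26).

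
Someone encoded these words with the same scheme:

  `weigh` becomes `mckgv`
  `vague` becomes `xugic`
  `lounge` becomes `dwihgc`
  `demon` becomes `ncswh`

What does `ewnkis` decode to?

w(22)→m(12) and e(4)→c(2) fit y≡15x+20 (mod 26); the inverse of 15 mod 26 is 7. This is an affine cipher: with a=0,…,z=25, each position x becomes (15x+20) mod 26.
Decoding ewnkis: e(4)→7·(4−20)≡18=s; w(22)→7·(22−20)≡14=o; n(13)→7·(13−20)≡3=d; k(10)→7·(10−20)≡8=i; i(8)→7·(8−20)≡20=u; s(18)→7·(18−20)≡12=m (all mod 26).

sodium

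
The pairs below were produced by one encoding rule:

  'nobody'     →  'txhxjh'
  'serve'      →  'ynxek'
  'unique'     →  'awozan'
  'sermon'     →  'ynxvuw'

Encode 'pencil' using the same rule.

Shifts by position in nobody: pos 0: n→t (+6), pos 1: o→x (+9), pos 2: b→h (+6), pos 3: o→x (+9) — repeating every 2. A repeating key of period 2 is used — shifts +6, +9 over and over.
On pencil: p+6=v, e+9=n, n+6=t, c+9=l, i+6=o, l+9=u.

vntlou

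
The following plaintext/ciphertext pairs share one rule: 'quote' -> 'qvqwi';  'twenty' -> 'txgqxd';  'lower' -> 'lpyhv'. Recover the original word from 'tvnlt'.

Each letter shifts forward by its position index (0, 1, 2, …) — the shift grows by one for each successive letter.
Decoding tvnlt: t−0=t, v−1=u, n−2=l, l−3=i, t−4=p.

tulip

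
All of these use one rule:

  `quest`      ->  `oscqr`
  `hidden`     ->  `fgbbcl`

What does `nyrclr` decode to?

Compare letters: q→o is +24, u→s is +24, e→c is +24 — a constant shift. It's a constant shift of +24 (ROT24).
Decoding nyrclr: n−24=p, y−24=a, r−24=t, c−24=e, l−24=n, r−24=t.

patent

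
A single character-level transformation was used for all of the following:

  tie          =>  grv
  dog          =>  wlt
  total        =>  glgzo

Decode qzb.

Each pair mirrors across the alphabet (t↔g, i↔r, e↔v): positions sum to 25. Letters are reflected about the middle of the alphabet (position → 25−position): Atbash.
Decoding qzb: q↔j, z↔a, b↔y.

jay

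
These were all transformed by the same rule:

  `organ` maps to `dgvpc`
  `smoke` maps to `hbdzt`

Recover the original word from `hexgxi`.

spirit

Compare letters: o→d is +15, r→g is +15, g→v is +15 — a constant shift. Each letter is shifted forward by 15 in the alphabet (a Caesar shift of +15).
Undoing it on hexgxi: h−15=s, e−15=p, x−15=i, g−15=r, x−15=i, i−15=t.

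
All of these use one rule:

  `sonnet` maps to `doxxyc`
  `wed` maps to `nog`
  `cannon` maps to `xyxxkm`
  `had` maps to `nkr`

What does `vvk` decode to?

all

The output letters match the input read backwards, each shifted +10: sonnet reversed is tennos. Read the word backwards and shift each letter +10.
Reversing it on vvk: shift back: v−10=l, v−10=l, k−10=a → lla; then reverse → all.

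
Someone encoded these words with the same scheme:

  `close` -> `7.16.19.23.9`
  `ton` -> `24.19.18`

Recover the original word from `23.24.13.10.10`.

stiff

c is letter #3 and maps to 7: an offset of 4. Letters become their 1-based position plus 4 (so a→5, b→6, …).
Undoing it on 23.24.13.10.10: 23→(23−4)÷1=19=s, 24→(24−4)÷1=20=t, 13→(13−4)÷1=9=i, 10→(10−4)÷1=6=f, 10→(10−4)÷1=6=f.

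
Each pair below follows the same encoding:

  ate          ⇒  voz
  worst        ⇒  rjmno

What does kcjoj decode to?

photo

Compare letters: a→v is +21, t→o is +21, e→z is +21 — a constant shift. This is a Caesar cipher with shift 21.
Reversing it on kcjoj: k−21=p, c−21=h, j−21=o, o−21=t, j−21=o.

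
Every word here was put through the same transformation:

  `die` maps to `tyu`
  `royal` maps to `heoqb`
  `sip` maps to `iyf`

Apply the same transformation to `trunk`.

This is a Caesar cipher with shift 16.
On trunk: t+16=j, r+16=h, u+16=k, n+16=d, k+16=a.

jhkda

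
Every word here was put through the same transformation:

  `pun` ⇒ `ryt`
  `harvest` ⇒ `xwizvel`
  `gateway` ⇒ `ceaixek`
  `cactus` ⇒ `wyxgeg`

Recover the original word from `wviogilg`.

checkers

Read the word backwards and shift each letter +4.
Undoing it on wviogilg: shift back: w−4=s, v−4=r, i−4=e, o−4=k, g−4=c, i−4=e, l−4=h, g−4=c → srekcehc; then reverse → checkers.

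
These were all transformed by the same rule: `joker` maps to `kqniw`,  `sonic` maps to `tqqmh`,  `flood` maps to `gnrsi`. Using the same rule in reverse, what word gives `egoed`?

delay

In joker: j→k is +1, o→q is +2, k→n is +3, e→i is +4 — the shift increases by 1 each position. Letter i (0-indexed) is shifted by i+1, so successive shifts are 1, 2, 3, ….
Decoding egoed: e−1=d, g−2=e, o−3=l, e−4=a, d−5=y.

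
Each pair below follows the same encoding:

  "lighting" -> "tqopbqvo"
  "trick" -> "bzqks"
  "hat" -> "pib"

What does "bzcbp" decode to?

Compare letters: l→t is +8, i→q is +8, g→o is +8 — a constant shift. Each letter is shifted forward by 8 in the alphabet (a Caesar shift of +8).
Reversing it on bzcbp: b−8=t, z−8=r, c−8=u, b−8=t, p−8=h.

truth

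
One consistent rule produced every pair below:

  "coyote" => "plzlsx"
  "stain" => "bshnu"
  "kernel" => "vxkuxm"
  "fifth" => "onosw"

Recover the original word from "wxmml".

hello

Each letter's alphabet position (a=0..z=25) is mapped through 17·x+7 mod 26 — an affine cipher.
Decoding wxmml: w(22)→23·(22−7)≡7=h; x(23)→23·(23−7)≡4=e; m(12)→23·(12−7)≡11=l; m(12)→23·(12−7)≡11=l; l(11)→23·(11−7)≡14=o (all mod 26).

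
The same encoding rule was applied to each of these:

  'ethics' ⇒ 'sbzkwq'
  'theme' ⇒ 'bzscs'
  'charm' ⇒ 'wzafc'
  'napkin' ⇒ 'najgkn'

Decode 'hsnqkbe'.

This is an affine cipher: with a=0,…,z=25, each position x becomes (11x+0) mod 26.
Undoing it on hsnqkbe: h(7)→19·(7−0)≡3=d; s(18)→19·(18−0)≡4=e; n(13)→19·(13−0)≡13=n; q(16)→19·(16−0)≡18=s; k(10)→19·(10−0)≡8=i; b(1)→19·(1−0)≡19=t; e(4)→19·(4−0)≡24=y (all mod 26).

density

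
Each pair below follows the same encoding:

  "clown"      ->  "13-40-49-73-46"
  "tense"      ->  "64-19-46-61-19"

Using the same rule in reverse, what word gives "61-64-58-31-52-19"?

c(#3)→13 and l(#12)→40: differences scale by 3, so n = 3·pos + 4. With a=1..z=26, the number is 3·pos + 4.
Decoding 61-64-58-31-52-19: 61→(61−4)÷3=19=s, 64→(64−4)÷3=20=t, 58→(58−4)÷3=18=r, 31→(31−4)÷3=9=i, 52→(52−4)÷3=16=p, 19→(19−4)÷3=5=e.

stripe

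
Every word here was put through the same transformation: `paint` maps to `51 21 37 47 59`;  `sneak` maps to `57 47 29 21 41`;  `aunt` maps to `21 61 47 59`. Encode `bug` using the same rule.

With a=1..z=26, the number is 2·pos + 19.
For bug: b=2→23, u=21→61, g=7→33.

23 61 33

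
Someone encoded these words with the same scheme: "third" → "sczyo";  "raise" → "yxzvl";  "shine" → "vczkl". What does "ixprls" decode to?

faucet

t(19)→s(18) and h(7)→c(2) fit y≡23x+23 (mod 26); the inverse of 23 mod 26 is 17. Treating letters as 0–25, the rule is x ↦ 23x + 23 (mod 26).
Decoding ixprls: i(8)→17·(8−23)≡5=f; x(23)→17·(23−23)≡0=a; p(15)→17·(15−23)≡20=u; r(17)→17·(17−23)≡2=c; l(11)→17·(11−23)≡4=e; s(18)→17·(18−23)≡19=t (all mod 26).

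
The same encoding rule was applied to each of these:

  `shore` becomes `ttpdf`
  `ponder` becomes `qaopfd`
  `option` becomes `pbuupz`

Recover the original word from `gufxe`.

The shifts repeat in a cycle of length 2: positions 0,1,… shift by +1, +12, then the pattern repeats.
Decoding gufxe: g−1=f, u−12=i, f−1=e, x−12=l, e−1=d.

field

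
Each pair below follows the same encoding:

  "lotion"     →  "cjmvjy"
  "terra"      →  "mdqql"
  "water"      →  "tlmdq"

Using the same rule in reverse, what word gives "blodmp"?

l(11)→c(2) and o(14)→j(9) fit y≡11x+11 (mod 26); the inverse of 11 mod 26 is 19. This is an affine cipher: with a=0,…,z=25, each position x becomes (11x+11) mod 26.
Reversing it on blodmp: b(1)→19·(1−11)≡18=s; l(11)→19·(11−11)≡0=a; o(14)→19·(14−11)≡5=f; d(3)→19·(3−11)≡4=e; m(12)→19·(12−11)≡19=t; p(15)→19·(15−11)≡24=y (all mod 26).

safety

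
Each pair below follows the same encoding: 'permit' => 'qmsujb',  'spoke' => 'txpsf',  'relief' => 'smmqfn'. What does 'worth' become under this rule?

xwsbi

Shifts by position in permit: pos 0: p→q (+1), pos 1: e→m (+8), pos 2: r→s (+1), pos 3: m→u (+8) — repeating every 2. It's a Vigenère-style cipher with numeric key [1,8]: position i shifts by key[i mod 2].
Applying it to worth: w+1=x, o+8=w, r+1=s, t+8=b, h+1=i.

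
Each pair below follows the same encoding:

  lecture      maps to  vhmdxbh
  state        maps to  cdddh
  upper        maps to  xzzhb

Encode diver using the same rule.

nlfhb

Vowels shift forward by 3 and consonants shift forward by 10.
For diver: d(cons)+10=n, i(vowel)+3=l, v(cons)+10=f, e(vowel)+3=h, r(cons)+10=b.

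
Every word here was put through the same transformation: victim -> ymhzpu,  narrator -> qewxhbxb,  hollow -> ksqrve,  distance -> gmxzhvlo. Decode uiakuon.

In victim: v→y is +3, i→m is +4, c→h is +5, t→z is +6 — the shift increases by 1 each position. Letter i (0-indexed) is shifted by i+3, so successive shifts are 3, 4, 5, ….
Undoing it on uiakuon: u−3=r, i−4=e, a−5=v, k−6=e, u−7=n, o−8=g, n−9=e.

revenge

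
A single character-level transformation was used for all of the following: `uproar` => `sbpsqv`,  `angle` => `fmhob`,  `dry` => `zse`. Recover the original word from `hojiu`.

thing

The output letters match the input read backwards, each shifted +1: uproar reversed is raorpu. Read the word backwards and shift each letter +1.
Decoding hojiu: shift back: h−1=g, o−1=n, j−1=i, i−1=h, u−1=t → gniht; then reverse → thing.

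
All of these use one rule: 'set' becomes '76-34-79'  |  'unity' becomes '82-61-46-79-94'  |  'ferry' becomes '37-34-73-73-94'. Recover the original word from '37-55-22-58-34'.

s(#19)→76 and e(#5)→34: differences scale by 3, so n = 3·pos + 19. With a=1..z=26, the number is 3·pos + 19.
Undoing it on 37-55-22-58-34: 37→(37−19)÷3=6=f, 55→(55−19)÷3=12=l, 22→(22−19)÷3=1=a, 58→(58−19)÷3=13=m, 34→(34−19)÷3=5=e.

flame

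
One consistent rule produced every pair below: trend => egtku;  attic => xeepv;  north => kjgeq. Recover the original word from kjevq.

Each letter's alphabet position (a=0..z=25) is mapped through 25·x+23 mod 26 — an affine cipher.
Decoding kjevq: k(10)→25·(10−23)≡13=n; j(9)→25·(9−23)≡14=o; e(4)→25·(4−23)≡19=t; v(21)→25·(21−23)≡2=c; q(16)→25·(16−23)≡7=h (all mod 26).

notch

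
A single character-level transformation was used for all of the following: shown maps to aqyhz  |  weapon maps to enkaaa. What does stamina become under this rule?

ackxuao

In shown: s→a is +8, h→q is +9, o→y is +10, w→h is +11 — the shift increases by 1 each position. The shift increases by 1 at each position, starting from +8: 8, 9, 10, ….
Applying it to stamina: s+8=a, t+9=c, a+10=k, m+11=x, i+12=u, n+13=a, a+14=o.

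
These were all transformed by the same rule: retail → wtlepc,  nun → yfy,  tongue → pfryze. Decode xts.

The output letters match the input read backwards, each shifted +11: retail reversed is liater. Read the word backwards and shift each letter +11.
Decoding xts: shift back: x−11=m, t−11=i, s−11=h → mih; then reverse → him.

him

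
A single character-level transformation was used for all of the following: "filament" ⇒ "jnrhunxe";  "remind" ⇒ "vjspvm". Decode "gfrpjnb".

caliber

In filament: f→j is +4, i→n is +5, l→r is +6, a→h is +7 — the shift increases by 1 each position. The shift increases by 1 at each position, starting from +4: 4, 5, 6, ….
Decoding gfrpjnb: g−4=c, f−5=a, r−6=l, p−7=i, j−8=b, n−9=e, b−10=r.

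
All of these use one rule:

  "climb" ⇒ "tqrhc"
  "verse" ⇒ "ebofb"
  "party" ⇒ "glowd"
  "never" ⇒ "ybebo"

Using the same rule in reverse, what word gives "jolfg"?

grasp

c(2)→t(19) and l(11)→q(16) fit y≡17x+11 (mod 26); the inverse of 17 mod 26 is 23. Each letter's alphabet position (a=0..z=25) is mapped through 17·x+11 mod 26 — an affine cipher.
Reversing it on jolfg: j(9)→23·(9−11)≡6=g; o(14)→23·(14−11)≡17=r; l(11)→23·(11−11)≡0=a; f(5)→23·(5−11)≡18=s; g(6)→23·(6−11)≡15=p (all mod 26).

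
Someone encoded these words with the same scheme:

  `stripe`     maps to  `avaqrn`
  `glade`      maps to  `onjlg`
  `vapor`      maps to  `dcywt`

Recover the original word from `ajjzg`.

It's a Vigenère-style cipher with numeric key [8,2,9]: position i shifts by key[i mod 3].
Undoing it on ajjzg: a−8=s, j−2=h, j−9=a, z−8=r, g−2=e.

share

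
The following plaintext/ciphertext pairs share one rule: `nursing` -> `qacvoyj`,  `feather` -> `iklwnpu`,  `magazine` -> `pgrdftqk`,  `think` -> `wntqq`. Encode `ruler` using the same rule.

uawhx

Shifts by position in nursing: pos 0: n→q (+3), pos 1: u→a (+6), pos 2: r→c (+11), pos 3: s→v (+3), pos 4: i→o (+6), pos 5: n→y (+11) — repeating every 3. It's a Vigenère-style cipher with numeric key [3,6,11]: position i shifts by key[i mod 3].
On ruler: r+3=u, u+6=a, l+11=w, e+3=h, r+6=x.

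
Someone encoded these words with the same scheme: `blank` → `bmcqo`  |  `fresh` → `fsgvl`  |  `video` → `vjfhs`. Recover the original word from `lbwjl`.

laugh

In blank: b→b is +0, l→m is +1, a→c is +2, n→q is +3 — the shift increases by 1 each position. Each letter shifts forward by its position index (0, 1, 2, …) — the shift grows by one for each successive letter.
Decoding lbwjl: l−0=l, b−1=a, w−2=u, j−3=g, l−4=h.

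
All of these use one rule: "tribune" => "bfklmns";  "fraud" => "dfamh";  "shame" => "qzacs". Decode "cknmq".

Each letter's alphabet position (a=0..z=25) is mapped through 11·x+0 mod 26 — an affine cipher.
Undoing it on cknmq: c(2)→19·(2−0)≡12=m; k(10)→19·(10−0)≡8=i; n(13)→19·(13−0)≡13=n; m(12)→19·(12−0)≡20=u; q(16)→19·(16−0)≡18=s (all mod 26).

minus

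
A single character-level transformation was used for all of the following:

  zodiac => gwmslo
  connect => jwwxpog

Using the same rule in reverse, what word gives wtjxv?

plank

In zodiac: z→g is +7, o→w is +8, d→m is +9, i→s is +10 — the shift increases by 1 each position. The shift increases by 1 at each position, starting from +7: 7, 8, 9, ….
Undoing it on wtjxv: w−7=p, t−8=l, j−9=a, x−10=n, v−11=k.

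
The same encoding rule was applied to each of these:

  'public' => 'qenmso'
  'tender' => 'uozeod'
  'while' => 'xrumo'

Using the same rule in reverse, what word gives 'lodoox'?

A repeating key of period 3 is used — shifts +1, +10, +12 over and over.
Undoing it on lodoox: l−1=k, o−10=e, d−12=r, o−1=n, o−10=e, x−12=l.

kernel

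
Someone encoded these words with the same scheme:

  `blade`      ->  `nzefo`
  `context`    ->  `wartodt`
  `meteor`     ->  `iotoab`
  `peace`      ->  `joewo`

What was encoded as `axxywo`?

office

b(1)→n(13) and l(11)→z(25) fit y≡9x+4 (mod 26); the inverse of 9 mod 26 is 3. This is an affine cipher: with a=0,…,z=25, each position x becomes (9x+4) mod 26.
Decoding axxywo: a(0)→3·(0−4)≡14=o; x(23)→3·(23−4)≡5=f; x(23)→3·(23−4)≡5=f; y(24)→3·(24−4)≡8=i; w(22)→3·(22−4)≡2=c; o(14)→3·(14−4)≡4=e (all mod 26).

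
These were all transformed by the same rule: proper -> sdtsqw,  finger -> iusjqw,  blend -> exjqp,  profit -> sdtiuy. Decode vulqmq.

signal

Shifts by position in proper: pos 0: p→s (+3), pos 1: r→d (+12), pos 2: o→t (+5), pos 3: p→s (+3), pos 4: e→q (+12), pos 5: r→w (+5) — repeating every 3. The shifts repeat in a cycle of length 3: positions 0,1,… shift by +3, +12, +5, then the pattern repeats.
Decoding vulqmq: v−3=s, u−12=i, l−5=g, q−3=n, m−12=a, q−5=l.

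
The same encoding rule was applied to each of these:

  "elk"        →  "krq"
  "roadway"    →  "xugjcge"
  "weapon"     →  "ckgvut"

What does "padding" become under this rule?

vgjjotm

Every letter moves 6 places later in the alphabet, wrapping around z→a.
On padding: p+6=v, a+6=g, d+6=j, d+6=j, i+6=o, n+6=t, g+6=m.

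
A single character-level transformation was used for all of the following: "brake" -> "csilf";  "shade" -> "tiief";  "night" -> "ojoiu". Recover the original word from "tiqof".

shine

Shifts by position in brake: pos 0: b→c (+1), pos 1: r→s (+1), pos 2: a→i (+8), pos 3: k→l (+1), pos 4: e→f (+1) — repeating every 3. It's a Vigenère-style cipher with numeric key [1,1,8]: position i shifts by key[i mod 3].
Undoing it on tiqof: t−1=s, i−1=h, q−8=i, o−1=n, f−1=e.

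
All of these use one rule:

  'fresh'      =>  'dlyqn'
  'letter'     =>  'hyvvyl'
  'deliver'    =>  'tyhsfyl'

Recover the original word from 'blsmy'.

f(5)→d(3) and r(17)→l(11) fit y≡5x+4 (mod 26); the inverse of 5 mod 26 is 21. Treating letters as 0–25, the rule is x ↦ 5x + 4 (mod 26).
Reversing it on blsmy: b(1)→21·(1−4)≡15=p; l(11)→21·(11−4)≡17=r; s(18)→21·(18−4)≡8=i; m(12)→21·(12−4)≡12=m; y(24)→21·(24−4)≡4=e (all mod 26).

prime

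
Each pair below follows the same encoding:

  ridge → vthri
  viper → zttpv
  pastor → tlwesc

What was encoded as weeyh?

stand

Shifts by position in ridge: pos 0: r→v (+4), pos 1: i→t (+11), pos 2: d→h (+4), pos 3: g→r (+11) — repeating every 2. A repeating key of period 2 is used — shifts +4, +11 over and over.
Undoing it on weeyh: w−4=s, e−11=t, e−4=a, y−11=n, h−4=d.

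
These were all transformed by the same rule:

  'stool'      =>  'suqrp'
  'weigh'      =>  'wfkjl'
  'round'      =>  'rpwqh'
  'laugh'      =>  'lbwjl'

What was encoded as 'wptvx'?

worst

Letter i (0-indexed) is shifted by i+0, so successive shifts are 0, 1, 2, ….
Reversing it on wptvx: w−0=w, p−1=o, t−2=r, v−3=s, x−4=t.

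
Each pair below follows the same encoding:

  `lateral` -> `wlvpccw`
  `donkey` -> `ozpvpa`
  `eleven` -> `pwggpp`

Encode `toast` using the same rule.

It's a Vigenère-style cipher with numeric key [11,11,2]: position i shifts by key[i mod 3].
For toast: t+11=e, o+11=z, a+2=c, s+11=d, t+11=e.

ezcde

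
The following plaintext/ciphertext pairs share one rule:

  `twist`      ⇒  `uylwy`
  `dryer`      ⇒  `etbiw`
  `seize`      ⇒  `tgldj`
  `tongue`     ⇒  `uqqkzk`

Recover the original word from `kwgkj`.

judge

In twist: t→u is +1, w→y is +2, i→l is +3, s→w is +4 — the shift increases by 1 each position. Each letter shifts forward by (position + 1), i.e. 1, 2, 3, … — the shift grows by one for each successive letter.
Reversing it on kwgkj: k−1=j, w−2=u, g−3=d, k−4=g, j−5=e.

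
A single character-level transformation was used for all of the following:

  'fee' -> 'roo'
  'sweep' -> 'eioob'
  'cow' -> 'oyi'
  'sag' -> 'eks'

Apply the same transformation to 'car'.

The shift depends on letter class: consonant f→r is +12, but vowel e→o is +10. Two shifts are in play — +10 for a/e/i/o/u, +12 for every other letter.
On car: c(cons)+12=o, a(vowel)+10=k, r(cons)+12=d.

okd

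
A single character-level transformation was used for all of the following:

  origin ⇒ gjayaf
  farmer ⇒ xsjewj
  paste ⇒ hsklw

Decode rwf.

Compare letters: o→g is +18, r→j is +18, i→a is +18 — a constant shift. This is a Caesar cipher with shift 18.
Reversing it on rwf: r−18=z, w−18=e, f−18=n.

zen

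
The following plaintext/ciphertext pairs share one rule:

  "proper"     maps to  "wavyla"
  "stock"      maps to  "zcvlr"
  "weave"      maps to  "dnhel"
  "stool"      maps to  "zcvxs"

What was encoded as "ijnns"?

bagel

A repeating key of period 2 is used — shifts +7, +9 over and over.
Decoding ijnns: i−7=b, j−9=a, n−7=g, n−9=e, s−7=l.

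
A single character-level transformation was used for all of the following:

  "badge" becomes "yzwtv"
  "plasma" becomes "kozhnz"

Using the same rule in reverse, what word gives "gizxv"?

trace

Each letter is replaced by its mirror in the alphabet: a↔z, b↔y, c↔x, and so on (the Atbash cipher).
Reversing it on gizxv: g↔t, i↔r, z↔a, x↔c, v↔e.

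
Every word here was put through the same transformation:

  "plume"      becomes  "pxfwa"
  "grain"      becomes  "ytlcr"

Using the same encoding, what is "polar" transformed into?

The word is reversed, then every letter is shifted forward by 11.
On polar: reverse → ralop; then shift: r+11=c, a+11=l, l+11=w, o+11=z, p+11=a.

clwza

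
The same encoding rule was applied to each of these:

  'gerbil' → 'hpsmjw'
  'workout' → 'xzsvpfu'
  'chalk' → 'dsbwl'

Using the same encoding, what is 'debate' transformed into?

epclup

Shifts by position in gerbil: pos 0: g→h (+1), pos 1: e→p (+11), pos 2: r→s (+1), pos 3: b→m (+11) — repeating every 2. It's a Vigenère-style cipher with numeric key [1,11]: position i shifts by key[i mod 2].
On debate: d+1=e, e+11=p, b+1=c, a+11=l, t+1=u, e+11=p.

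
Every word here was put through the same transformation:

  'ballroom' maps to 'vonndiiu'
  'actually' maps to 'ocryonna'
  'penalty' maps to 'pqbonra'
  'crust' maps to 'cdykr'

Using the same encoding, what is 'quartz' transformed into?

wyodrh

b(1)→v(21) and a(0)→o(14) fit y≡7x+14 (mod 26); the inverse of 7 mod 26 is 15. Treating letters as 0–25, the rule is x ↦ 7x + 14 (mod 26).
For quartz: q(16)→7·16+14≡22=w; u(20)→7·20+14≡24=y; a(0)→7·0+14≡14=o; r(17)→7·17+14≡3=d; t(19)→7·19+14≡17=r; z(25)→7·25+14≡7=h (all mod 26).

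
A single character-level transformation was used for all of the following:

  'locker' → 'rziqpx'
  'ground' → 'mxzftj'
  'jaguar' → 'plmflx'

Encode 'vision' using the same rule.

btytzt

The shift depends on letter class: consonant l→r is +6, but vowel o→z is +11. The rule splits by letter class: vowels +11, consonants +6.
On vision: v(cons)+6=b, i(vowel)+11=t, s(cons)+6=y, i(vowel)+11=t, o(vowel)+11=z, n(cons)+6=t.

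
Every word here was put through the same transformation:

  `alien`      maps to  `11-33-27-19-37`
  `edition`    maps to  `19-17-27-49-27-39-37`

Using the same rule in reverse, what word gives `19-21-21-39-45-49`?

effort

a(#1)→11 and l(#12)→33: differences scale by 2, so n = 2·pos + 9. Each letter becomes 2×(its alphabet position, a=1..z=26) + 9.
Reversing it on 19-21-21-39-45-49: 19→(19−9)÷2=5=e, 21→(21−9)÷2=6=f, 21→(21−9)÷2=6=f, 39→(39−9)÷2=15=o, 45→(45−9)÷2=18=r, 49→(49−9)÷2=20=t.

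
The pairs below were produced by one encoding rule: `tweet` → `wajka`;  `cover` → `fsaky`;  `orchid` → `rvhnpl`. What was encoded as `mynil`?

In tweet: t→w is +3, w→a is +4, e→j is +5, e→k is +6 — the shift increases by 1 each position. Each letter shifts forward by (position + 3), i.e. 3, 4, 5, … — the shift grows by one for each successive letter.
Reversing it on mynil: m−3=j, y−4=u, n−5=i, i−6=c, l−7=e.

juice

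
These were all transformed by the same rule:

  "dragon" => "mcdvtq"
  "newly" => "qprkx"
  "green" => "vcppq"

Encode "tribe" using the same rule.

Treating letters as 0–25, the rule is x ↦ 3x + 3 (mod 26).
Applying it to tribe: t(19)→3·19+3≡8=i; r(17)→3·17+3≡2=c; i(8)→3·8+3≡1=b; b(1)→3·1+3≡6=g; e(4)→3·4+3≡15=p (all mod 26).

icbgp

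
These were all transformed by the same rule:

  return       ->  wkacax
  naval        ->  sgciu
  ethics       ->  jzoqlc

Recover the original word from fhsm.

able

Letter i (0-indexed) is shifted by i+5, so successive shifts are 5, 6, 7, ….
Reversing it on fhsm: f−5=a, h−6=b, s−7=l, m−8=e.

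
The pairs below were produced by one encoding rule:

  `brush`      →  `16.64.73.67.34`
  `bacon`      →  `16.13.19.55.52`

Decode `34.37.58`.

hip

With a=1..z=26, the number is 3·pos + 10.
Reversing it on 34.37.58: 34→(34−10)÷3=8=h, 37→(37−10)÷3=9=i, 58→(58−10)÷3=16=p.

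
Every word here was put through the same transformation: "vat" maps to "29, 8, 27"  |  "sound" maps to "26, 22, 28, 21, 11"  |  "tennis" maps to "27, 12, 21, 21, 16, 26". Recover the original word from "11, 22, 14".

dog

v is letter #22 and maps to 29: an offset of 7. The number is (letter's place in the alphabet, a=1) + 7.
Undoing it on 11, 22, 14: 11→(11−7)÷1=4=d, 22→(22−7)÷1=15=o, 14→(14−7)÷1=7=g.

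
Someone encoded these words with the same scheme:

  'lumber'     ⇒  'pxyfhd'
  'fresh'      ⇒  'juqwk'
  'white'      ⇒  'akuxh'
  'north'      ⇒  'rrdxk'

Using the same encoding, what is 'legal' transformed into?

The shifts repeat in a cycle of length 3: positions 0,1,… shift by +4, +3, +12, then the pattern repeats.
For legal: l+4=p, e+3=h, g+12=s, a+4=e, l+3=o.

phseo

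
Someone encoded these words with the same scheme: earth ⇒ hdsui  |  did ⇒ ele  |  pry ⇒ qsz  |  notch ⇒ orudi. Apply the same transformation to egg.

hhh

Two shifts are in play — +3 for a/e/i/o/u, +1 for every other letter.
Applying it to egg: e(vowel)+3=h, g(cons)+1=h, g(cons)+1=h.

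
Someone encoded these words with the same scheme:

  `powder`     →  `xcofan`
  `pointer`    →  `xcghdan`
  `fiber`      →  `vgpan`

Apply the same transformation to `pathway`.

xudloue

p(15)→x(23) and o(14)→c(2) fit y≡21x+20 (mod 26); the inverse of 21 mod 26 is 5. Each letter's alphabet position (a=0..z=25) is mapped through 21·x+20 mod 26 — an affine cipher.
On pathway: p(15)→21·15+20≡23=x; a(0)→21·0+20≡20=u; t(19)→21·19+20≡3=d; h(7)→21·7+20≡11=l; w(22)→21·22+20≡14=o; a(0)→21·0+20≡20=u; y(24)→21·24+20≡4=e (all mod 26).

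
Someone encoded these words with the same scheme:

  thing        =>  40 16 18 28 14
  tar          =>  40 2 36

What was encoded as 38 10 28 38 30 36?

t(#20)→40 and h(#8)→16: differences scale by 2, so n = 2·pos + 0. Each letter becomes 2×(its alphabet position, a=1..z=26).
Undoing it on 38 10 28 38 30 36: 38→(38−0)÷2=19=s, 10→(10−0)÷2=5=e, 28→(28−0)÷2=14=n, 38→(38−0)÷2=19=s, 30→(30−0)÷2=15=o, 36→(36−0)÷2=18=r.

sensor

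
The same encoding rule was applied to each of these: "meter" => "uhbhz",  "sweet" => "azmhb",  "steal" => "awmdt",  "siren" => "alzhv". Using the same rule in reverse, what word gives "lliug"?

diary

Shifts by position in meter: pos 0: m→u (+8), pos 1: e→h (+3), pos 2: t→b (+8), pos 3: e→h (+3) — repeating every 2. A repeating key of period 2 is used — shifts +8, +3 over and over.
Undoing it on lliug: l−8=d, l−3=i, i−8=a, u−3=r, g−8=y.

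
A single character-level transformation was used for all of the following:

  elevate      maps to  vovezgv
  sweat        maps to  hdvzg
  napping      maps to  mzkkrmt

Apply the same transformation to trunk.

Each pair mirrors across the alphabet (e↔v, l↔o, e↔v): positions sum to 25. This is the alphabet-reversal cipher (Atbash): a becomes z, b becomes y, etc.
On trunk: t↔g, r↔i, u↔f, n↔m, k↔p.

gifmp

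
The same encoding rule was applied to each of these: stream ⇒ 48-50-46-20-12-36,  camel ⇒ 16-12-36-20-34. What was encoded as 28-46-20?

s(#19)→48 and t(#20)→50: differences scale by 2, so n = 2·pos + 10. The formula is n = 2×(alphabet index, a=1) + 10.
Undoing it on 28-46-20: 28→(28−10)÷2=9=i, 46→(46−10)÷2=18=r, 20→(20−10)÷2=5=e.

ire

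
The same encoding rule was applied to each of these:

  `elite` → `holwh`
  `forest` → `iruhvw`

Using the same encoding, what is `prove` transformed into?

suryh

Compare letters: e→h is +3, l→o is +3, i→l is +3 — a constant shift. Each letter is shifted forward by 3 in the alphabet (a Caesar shift of +3).
Applying it to prove: p+3=s, r+3=u, o+3=r, v+3=y, e+3=h.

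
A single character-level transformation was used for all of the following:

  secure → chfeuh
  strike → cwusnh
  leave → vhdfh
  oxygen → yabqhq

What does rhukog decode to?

herald

The shifts repeat in a cycle of length 3: positions 0,1,… shift by +10, +3, +3, then the pattern repeats.
Reversing it on rhukog: r−10=h, h−3=e, u−3=r, k−10=a, o−3=l, g−3=d.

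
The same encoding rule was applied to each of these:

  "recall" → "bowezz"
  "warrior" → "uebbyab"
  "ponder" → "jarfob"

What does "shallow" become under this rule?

This is an affine cipher: with a=0,…,z=25, each position x becomes (9x+4) mod 26.
Applying it to shallow: s(18)→9·18+4≡10=k; h(7)→9·7+4≡15=p; a(0)→9·0+4≡4=e; l(11)→9·11+4≡25=z; l(11)→9·11+4≡25=z; o(14)→9·14+4≡0=a; w(22)→9·22+4≡20=u (all mod 26).

kpezzau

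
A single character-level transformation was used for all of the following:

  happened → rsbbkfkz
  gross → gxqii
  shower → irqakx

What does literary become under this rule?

h(7)→r(17) and a(0)→s(18) fit y≡11x+18 (mod 26); the inverse of 11 mod 26 is 19. Treating letters as 0–25, the rule is x ↦ 11x + 18 (mod 26).
Applying it to literary: l(11)→11·11+18≡9=j; i(8)→11·8+18≡2=c; t(19)→11·19+18≡19=t; e(4)→11·4+18≡10=k; r(17)→11·17+18≡23=x; a(0)→11·0+18≡18=s; r(17)→11·17+18≡23=x; y(24)→11·24+18≡22=w (all mod 26).

jctkxsxw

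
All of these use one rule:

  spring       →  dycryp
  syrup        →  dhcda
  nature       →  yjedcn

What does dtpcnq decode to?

Shifts by position in spring: pos 0: s→d (+11), pos 1: p→y (+9), pos 2: r→c (+11), pos 3: i→r (+9) — repeating every 2. A repeating key of period 2 is used — shifts +11, +9 over and over.
Undoing it on dtpcnq: d−11=s, t−9=k, p−11=e, c−9=t, n−11=c, q−9=h.

sketch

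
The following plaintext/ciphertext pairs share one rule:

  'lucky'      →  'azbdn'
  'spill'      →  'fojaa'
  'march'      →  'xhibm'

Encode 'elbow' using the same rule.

l(11)→a(0) and u(20)→z(25) fit y≡23x+7 (mod 26); the inverse of 23 mod 26 is 17. This is an affine cipher: with a=0,…,z=25, each position x becomes (23x+7) mod 26.
For elbow: e(4)→23·4+7≡21=v; l(11)→23·11+7≡0=a; b(1)→23·1+7≡4=e; o(14)→23·14+7≡17=r; w(22)→23·22+7≡19=t (all mod 26).

vaert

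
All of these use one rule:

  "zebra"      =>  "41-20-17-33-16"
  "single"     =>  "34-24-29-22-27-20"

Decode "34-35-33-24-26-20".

strike

The number is (letter's place in the alphabet, a=1) + 15.
Decoding 34-35-33-24-26-20: 34→(34−15)÷1=19=s, 35→(35−15)÷1=20=t, 33→(33−15)÷1=18=r, 24→(24−15)÷1=9=i, 26→(26−15)÷1=11=k, 20→(20−15)÷1=5=e.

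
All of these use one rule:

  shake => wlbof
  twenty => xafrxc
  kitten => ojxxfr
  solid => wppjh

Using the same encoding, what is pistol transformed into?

tjwxpp

The shift depends on letter class: consonant s→w is +4, but vowel a→b is +1. Vowels shift forward by 1 and consonants shift forward by 4.
Applying it to pistol: p(cons)+4=t, i(vowel)+1=j, s(cons)+4=w, t(cons)+4=x, o(vowel)+1=p, l(cons)+4=p.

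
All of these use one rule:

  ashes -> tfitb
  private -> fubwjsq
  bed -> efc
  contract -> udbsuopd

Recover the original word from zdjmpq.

The output letters match the input read backwards, each shifted +1: ashes reversed is sehsa. Read the word backwards and shift each letter +1.
Reversing it on zdjmpq: shift back: z−1=y, d−1=c, j−1=i, m−1=l, p−1=o, q−1=p → ycilop; then reverse → policy.

policy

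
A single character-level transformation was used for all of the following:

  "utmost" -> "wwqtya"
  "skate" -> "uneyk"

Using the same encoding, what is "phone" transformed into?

rkssk

In utmost: u→w is +2, t→w is +3, m→q is +4, o→t is +5 — the shift increases by 1 each position. Each letter shifts forward by (position + 2), i.e. 2, 3, 4, … — the shift grows by one for each successive letter.
Applying it to phone: p+2=r, h+3=k, o+4=s, n+5=s, e+6=k.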